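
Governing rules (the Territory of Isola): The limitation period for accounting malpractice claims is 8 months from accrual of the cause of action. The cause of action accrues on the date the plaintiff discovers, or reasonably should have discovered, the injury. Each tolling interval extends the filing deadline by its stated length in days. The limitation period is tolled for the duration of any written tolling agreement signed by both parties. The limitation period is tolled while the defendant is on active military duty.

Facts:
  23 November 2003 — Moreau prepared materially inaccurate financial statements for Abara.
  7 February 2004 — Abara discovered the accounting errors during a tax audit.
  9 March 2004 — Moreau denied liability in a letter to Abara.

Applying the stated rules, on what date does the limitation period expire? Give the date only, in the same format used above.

Accrual is tied to discovery, so the period began on 7 February 2004 rather than on 23 November 2003 when the act occurred.
8 months from 7 February 2004 is 7 October 2004.
None of the other events listed affects the running of the period under the stated rules.

7 October 2004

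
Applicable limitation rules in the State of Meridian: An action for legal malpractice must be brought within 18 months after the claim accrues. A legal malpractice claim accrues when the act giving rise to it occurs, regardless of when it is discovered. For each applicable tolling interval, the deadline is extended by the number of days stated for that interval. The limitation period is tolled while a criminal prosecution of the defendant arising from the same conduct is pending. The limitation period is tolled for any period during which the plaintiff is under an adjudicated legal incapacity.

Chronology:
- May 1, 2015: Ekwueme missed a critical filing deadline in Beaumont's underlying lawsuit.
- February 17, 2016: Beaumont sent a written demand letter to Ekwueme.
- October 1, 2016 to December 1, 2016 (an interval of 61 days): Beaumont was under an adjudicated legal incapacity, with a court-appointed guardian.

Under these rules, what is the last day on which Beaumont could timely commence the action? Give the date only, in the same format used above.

The claim accrued on May 1, 2015, when the wrongful act occurred.
The untolled deadline — 18 months after May 1, 2015 — is November 1, 2016.
The period was tolled for 61 days by the plaintiff's legal incapacity (October 1, 2016 to December 1, 2016), pushing the deadline to January 1, 2017.
Nothing else in the chronology tolls or restarts the period.

January 1, 2017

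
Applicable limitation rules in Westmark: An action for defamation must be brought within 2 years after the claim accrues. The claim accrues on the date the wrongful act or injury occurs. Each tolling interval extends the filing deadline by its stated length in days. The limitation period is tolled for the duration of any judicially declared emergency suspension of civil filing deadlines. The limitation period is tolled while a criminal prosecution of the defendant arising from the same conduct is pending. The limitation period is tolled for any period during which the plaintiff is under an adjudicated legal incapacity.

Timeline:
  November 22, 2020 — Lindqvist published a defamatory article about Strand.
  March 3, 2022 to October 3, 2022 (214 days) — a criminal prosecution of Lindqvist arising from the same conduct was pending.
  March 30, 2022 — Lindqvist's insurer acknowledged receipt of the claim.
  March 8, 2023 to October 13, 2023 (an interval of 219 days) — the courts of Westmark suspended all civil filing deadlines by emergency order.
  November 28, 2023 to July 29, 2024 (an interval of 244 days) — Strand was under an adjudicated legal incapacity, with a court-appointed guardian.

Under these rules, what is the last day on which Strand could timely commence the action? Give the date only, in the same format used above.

September 29, 2024

The claim accrued on November 22, 2020, when the wrongful act occurred.
The untolled deadline — 2 years after November 22, 2020 — is November 22, 2022.
The period was tolled for 214 days by the pending criminal prosecution (March 3, 2022 to October 3, 2022), pushing the deadline to June 24, 2023.
The period was tolled for 219 days by the emergency suspension of filing deadlines (March 8, 2023 to October 13, 2023), pushing the deadline to January 29, 2024.
The plaintiff's legal incapacity from November 28, 2023 to July 29, 2024 tolled the period for 244 days, extending the deadline to September 29, 2024.
Nothing else in the chronology tolls or restarts the period.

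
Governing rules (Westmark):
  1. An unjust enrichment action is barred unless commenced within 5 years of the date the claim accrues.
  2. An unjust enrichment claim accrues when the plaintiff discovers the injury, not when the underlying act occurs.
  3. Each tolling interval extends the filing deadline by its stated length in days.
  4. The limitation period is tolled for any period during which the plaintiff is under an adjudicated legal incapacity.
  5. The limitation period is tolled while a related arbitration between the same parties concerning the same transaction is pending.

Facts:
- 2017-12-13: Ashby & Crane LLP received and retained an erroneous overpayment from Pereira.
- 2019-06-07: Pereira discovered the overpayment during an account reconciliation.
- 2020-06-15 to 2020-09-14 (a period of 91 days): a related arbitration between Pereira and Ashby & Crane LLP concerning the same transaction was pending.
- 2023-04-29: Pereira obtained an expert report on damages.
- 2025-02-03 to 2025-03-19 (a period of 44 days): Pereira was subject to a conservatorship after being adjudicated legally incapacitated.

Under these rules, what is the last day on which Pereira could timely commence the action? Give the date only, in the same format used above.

Under the discovery rule, the claim accrued on 2019-06-07, when Pereira discovered the injury — not on the 2017-12-13 date of the underlying act.
The untolled deadline — 5 years after 2019-06-07 — is 2024-06-07.
The pending related arbitration from 2020-06-15 to 2020-09-14 tolled the period for 91 days, extending the deadline to 2024-09-06.
The plaintiff's legal incapacity starting 2025-02-03 came too late — the period had run on 2024-09-06 — and so does not extend the deadline.
None of the other events listed affects the running of the period under the stated rules.

2024-09-06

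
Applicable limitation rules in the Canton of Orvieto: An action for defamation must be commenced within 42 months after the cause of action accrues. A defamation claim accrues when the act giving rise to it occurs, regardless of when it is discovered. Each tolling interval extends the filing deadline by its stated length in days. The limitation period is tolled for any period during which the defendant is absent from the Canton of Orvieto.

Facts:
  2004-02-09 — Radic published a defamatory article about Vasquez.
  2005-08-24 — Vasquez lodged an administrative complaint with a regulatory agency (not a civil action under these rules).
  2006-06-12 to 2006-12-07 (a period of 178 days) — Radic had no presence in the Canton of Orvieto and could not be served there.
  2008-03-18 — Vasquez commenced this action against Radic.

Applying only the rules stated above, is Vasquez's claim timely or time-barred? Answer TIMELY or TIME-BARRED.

The cause of action accrued on 2004-02-09, the date of the act.
42 months from 2004-02-09 is 2007-08-09.
Because the defendant's absence from the jurisdiction ran from 2006-06-12 to 2006-12-07, the deadline is extended by 178 days to 2008-02-03.
Nothing else in the chronology tolls or restarts the period.
The 2008-03-18 filing falls after the 2008-02-03 deadline; the claim is time-barred.

TIME-BARRED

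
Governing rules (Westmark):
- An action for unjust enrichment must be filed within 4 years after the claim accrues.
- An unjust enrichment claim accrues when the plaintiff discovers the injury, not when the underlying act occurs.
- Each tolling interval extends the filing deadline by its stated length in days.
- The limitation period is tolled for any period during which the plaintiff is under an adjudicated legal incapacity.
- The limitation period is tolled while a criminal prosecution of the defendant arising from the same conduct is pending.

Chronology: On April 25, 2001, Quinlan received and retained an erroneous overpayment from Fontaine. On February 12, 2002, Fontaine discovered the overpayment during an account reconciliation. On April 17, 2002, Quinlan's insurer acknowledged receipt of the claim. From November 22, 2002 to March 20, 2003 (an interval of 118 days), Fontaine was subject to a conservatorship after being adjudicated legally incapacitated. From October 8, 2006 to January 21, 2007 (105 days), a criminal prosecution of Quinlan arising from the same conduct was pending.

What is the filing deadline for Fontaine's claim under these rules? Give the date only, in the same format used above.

June 10, 2006

Under the discovery rule, the claim accrued on February 12, 2002, when Fontaine discovered the injury — not on the April 25, 2001 date of the underlying act.
Adding the 4 years base period to February 12, 2002 gives a deadline of February 12, 2006, before any tolling.
Because the plaintiff's legal incapacity ran from November 22, 2002 to March 20, 2003, the deadline is extended by 118 days to June 10, 2006.
The pending criminal prosecution starting October 8, 2006 came too late — the period had run on June 10, 2006 — and so does not extend the deadline.
Nothing else in the chronology tolls or restarts the period.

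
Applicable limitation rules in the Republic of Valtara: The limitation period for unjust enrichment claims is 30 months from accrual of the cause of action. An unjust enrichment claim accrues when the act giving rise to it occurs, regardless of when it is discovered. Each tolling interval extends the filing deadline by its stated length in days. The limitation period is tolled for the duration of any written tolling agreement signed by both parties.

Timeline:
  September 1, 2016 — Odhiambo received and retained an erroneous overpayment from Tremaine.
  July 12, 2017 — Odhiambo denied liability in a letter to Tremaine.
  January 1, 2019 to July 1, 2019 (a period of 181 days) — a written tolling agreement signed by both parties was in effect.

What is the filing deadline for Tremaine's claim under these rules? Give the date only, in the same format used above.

August 29, 2019

The cause of action accrued on September 1, 2016, the date of the act.
Adding the 30 months base period to September 1, 2016 gives a deadline of March 1, 2019, before any tolling.
Because the written tolling agreement ran from January 1, 2019 to July 1, 2019, the deadline is extended by 181 days to August 29, 2019.
The other events in the timeline have no effect on the limitation period under the stated rules.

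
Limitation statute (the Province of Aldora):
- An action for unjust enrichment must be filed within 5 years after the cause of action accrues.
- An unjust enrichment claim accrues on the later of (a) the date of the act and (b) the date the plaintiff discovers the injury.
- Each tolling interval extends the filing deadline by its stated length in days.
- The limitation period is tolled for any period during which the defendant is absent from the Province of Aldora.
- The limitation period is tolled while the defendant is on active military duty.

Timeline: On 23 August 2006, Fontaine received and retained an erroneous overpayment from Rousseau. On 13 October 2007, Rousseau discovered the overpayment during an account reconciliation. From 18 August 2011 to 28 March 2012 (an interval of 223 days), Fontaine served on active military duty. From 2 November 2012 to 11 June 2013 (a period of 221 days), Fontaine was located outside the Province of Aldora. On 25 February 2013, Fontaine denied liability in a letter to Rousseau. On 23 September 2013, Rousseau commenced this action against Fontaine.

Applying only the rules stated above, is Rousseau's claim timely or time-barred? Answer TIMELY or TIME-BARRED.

TIMELY

The claim accrued on 13 October 2007 — the later of the 23 August 2006 act and the 13 October 2007 discovery.
5 years from 13 October 2007 is 13 October 2012.
The defendant's active military service from 18 August 2011 to 28 March 2012 tolled the period for 223 days, extending the deadline to 24 May 2013.
Because the defendant's absence from the jurisdiction ran from 2 November 2012 to 11 June 2013, the deadline is extended by 221 days to 31 December 2013.
The other events in the timeline have no effect on the limitation period under the stated rules.
Filing on 23 September 2013 beat the 31 December 2013 deadline — the action is timely.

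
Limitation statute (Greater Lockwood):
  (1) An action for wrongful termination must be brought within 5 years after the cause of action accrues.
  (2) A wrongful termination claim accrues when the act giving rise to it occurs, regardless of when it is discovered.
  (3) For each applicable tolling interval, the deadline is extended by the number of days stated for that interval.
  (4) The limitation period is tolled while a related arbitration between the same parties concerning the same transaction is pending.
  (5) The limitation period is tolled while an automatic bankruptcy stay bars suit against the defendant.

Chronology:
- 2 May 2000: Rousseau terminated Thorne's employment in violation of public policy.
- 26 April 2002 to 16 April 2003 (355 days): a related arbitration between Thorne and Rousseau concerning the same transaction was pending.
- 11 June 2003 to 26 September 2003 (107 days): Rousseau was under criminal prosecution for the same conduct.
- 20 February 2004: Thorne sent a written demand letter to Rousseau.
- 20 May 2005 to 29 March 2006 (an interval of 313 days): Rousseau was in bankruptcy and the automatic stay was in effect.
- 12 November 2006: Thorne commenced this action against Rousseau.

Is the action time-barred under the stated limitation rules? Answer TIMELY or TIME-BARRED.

TIMELY

The limitation period began to run on 2 May 2000.
Adding the 5 years base period to 2 May 2000 gives a deadline of 2 May 2005, before any tolling.
The pending related arbitration from 26 April 2002 to 16 April 2003 tolled the period for 355 days, extending the deadline to 22 April 2006.
The automatic bankruptcy stay from 20 May 2005 to 29 March 2006 tolled the period for 313 days, extending the deadline to 1 March 2007.
Although a criminal prosecution ran from 11 June 2003 to 26 September 2003, the stated rules do not make that a tolling event, so it is disregarded.
Nothing else in the chronology tolls or restarts the period.
The 12 November 2006 filing precedes the 1 March 2007 deadline; the claim is timely.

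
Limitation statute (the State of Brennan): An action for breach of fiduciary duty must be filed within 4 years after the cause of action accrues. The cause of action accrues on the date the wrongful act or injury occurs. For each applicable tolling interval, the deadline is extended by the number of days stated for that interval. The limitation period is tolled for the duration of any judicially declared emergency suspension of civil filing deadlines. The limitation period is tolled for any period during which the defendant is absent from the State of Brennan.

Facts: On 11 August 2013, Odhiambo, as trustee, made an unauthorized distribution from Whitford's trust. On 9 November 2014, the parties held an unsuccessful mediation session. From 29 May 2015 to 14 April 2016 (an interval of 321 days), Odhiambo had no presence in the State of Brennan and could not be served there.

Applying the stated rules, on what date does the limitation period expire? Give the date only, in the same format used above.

28 June 2018

The cause of action accrued on 11 August 2013, the date of the act.
The untolled deadline — 4 years after 11 August 2013 — is 11 August 2017.
Because the defendant's absence from the jurisdiction ran from 29 May 2015 to 14 April 2016, the deadline is extended by 321 days to 28 June 2018.
None of the other events listed affects the running of the period under the stated rules.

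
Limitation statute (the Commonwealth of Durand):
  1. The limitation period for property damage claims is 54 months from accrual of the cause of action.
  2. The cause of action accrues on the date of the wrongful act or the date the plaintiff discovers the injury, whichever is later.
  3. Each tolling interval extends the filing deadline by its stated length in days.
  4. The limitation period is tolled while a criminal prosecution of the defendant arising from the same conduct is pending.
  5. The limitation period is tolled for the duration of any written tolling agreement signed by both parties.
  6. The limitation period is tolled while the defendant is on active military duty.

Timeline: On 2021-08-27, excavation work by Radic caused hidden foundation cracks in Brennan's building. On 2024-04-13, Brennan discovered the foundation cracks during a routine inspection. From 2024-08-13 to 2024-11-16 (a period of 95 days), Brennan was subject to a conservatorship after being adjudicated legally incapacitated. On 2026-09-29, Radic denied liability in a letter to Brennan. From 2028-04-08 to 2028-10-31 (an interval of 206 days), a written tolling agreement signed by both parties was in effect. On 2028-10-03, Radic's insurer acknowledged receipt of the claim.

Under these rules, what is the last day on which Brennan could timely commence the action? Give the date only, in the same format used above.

Because discovery on 2024-04-13 post-dates the 2021-08-27 act, accrual under the later-of rule falls on 2024-04-13.
Adding the 54 months base period to 2024-04-13 gives a deadline of 2028-10-13, before any tolling.
The written tolling agreement from 2028-04-08 to 2028-10-31 tolled the period for 206 days, extending the deadline to 2029-05-07.
No stated provision tolls the period for the plaintiff's incapacity, so the interval from 2024-08-13 to 2024-11-16 has no effect on the deadline.
The other events in the timeline have no effect on the limitation period under the stated rules.

2029-05-07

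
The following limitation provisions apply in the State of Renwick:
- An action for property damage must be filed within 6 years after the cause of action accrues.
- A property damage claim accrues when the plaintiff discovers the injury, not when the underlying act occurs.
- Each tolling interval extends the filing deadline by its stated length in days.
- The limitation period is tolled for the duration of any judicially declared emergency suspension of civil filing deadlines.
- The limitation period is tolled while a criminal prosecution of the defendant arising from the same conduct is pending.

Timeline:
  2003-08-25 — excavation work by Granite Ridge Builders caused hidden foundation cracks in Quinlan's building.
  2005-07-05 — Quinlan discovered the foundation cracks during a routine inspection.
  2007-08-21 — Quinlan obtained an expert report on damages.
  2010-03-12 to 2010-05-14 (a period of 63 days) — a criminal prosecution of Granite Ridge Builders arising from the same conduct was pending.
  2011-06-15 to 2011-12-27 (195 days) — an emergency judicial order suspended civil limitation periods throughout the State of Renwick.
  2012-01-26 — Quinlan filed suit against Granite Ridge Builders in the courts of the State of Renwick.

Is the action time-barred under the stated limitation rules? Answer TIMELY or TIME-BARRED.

The claim did not accrue until Quinlan discovered the injury on 2005-07-05; the 2003-08-25 act date does not start the clock under the stated rule.
The untolled deadline — 6 years after 2005-07-05 — is 2011-07-05.
The pending criminal prosecution from 2010-03-12 to 2010-05-14 tolled the period for 63 days, extending the deadline to 2011-09-06.
The emergency suspension of filing deadlines from 2011-06-15 to 2011-12-27 tolled the period for 195 days, extending the deadline to 2012-03-19.
None of the other events listed affects the running of the period under the stated rules.
Quinlan filed on 2012-01-26, before the 2012-03-19 deadline, so the action is timely.

TIMELY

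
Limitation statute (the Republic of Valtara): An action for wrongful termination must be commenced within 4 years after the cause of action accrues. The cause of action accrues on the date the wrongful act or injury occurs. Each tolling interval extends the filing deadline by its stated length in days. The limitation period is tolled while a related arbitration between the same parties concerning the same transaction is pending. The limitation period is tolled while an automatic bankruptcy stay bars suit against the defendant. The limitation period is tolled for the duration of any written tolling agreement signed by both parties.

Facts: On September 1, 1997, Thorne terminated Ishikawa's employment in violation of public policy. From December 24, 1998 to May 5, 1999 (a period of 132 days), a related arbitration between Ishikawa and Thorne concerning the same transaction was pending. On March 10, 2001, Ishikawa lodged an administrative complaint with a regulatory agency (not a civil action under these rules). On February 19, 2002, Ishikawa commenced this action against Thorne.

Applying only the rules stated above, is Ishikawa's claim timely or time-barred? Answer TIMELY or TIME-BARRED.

TIME-BARRED

The cause of action accrued on September 1, 1997, the date of the act.
Adding the 4 years base period to September 1, 1997 gives a deadline of September 1, 2001, before any tolling.
The period was tolled for 132 days by the pending related arbitration (December 24, 1998 to May 5, 1999), pushing the deadline to January 11, 2002.
The other events in the timeline have no effect on the limitation period under the stated rules.
Filing on February 19, 2002 missed the January 11, 2002 deadline — the action is time-barred.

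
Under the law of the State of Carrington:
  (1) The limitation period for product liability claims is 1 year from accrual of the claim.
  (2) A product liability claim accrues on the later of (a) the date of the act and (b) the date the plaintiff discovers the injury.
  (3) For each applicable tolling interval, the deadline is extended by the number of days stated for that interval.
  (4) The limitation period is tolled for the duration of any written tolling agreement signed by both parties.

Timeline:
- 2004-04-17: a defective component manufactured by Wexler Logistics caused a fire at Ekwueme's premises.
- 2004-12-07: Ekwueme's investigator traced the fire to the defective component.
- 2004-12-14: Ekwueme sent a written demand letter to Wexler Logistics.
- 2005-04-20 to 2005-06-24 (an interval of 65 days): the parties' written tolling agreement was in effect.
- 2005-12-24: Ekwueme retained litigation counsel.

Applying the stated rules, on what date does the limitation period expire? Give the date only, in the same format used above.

2006-02-10

The claim accrued on 2004-12-07 — the later of the 2004-04-17 act and the 2004-12-07 discovery.
The untolled deadline — 1 year after 2004-12-07 — is 2005-12-07.
The period was tolled for 65 days by the written tolling agreement (2005-04-20 to 2005-06-24), pushing the deadline to 2006-02-10.
The other events in the timeline have no effect on the limitation period under the stated rules.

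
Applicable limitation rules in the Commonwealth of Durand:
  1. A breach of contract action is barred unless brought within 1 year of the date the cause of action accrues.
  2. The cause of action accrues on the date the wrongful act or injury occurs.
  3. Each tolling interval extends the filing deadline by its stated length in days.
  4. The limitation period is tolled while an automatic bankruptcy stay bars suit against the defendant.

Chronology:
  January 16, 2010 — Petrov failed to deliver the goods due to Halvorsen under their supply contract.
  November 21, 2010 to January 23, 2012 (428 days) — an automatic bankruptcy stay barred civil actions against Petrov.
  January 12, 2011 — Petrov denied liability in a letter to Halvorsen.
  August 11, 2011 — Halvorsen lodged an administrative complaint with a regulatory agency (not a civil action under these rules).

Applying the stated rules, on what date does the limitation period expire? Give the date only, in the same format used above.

The cause of action accrued on January 16, 2010, the date of the act.
The untolled deadline — 1 year after January 16, 2010 — is January 16, 2011.
Because the automatic bankruptcy stay ran from November 21, 2010 to January 23, 2012, the deadline is extended by 428 days to March 19, 2012.
The other events in the timeline have no effect on the limitation period under the stated rules.

March 19, 2012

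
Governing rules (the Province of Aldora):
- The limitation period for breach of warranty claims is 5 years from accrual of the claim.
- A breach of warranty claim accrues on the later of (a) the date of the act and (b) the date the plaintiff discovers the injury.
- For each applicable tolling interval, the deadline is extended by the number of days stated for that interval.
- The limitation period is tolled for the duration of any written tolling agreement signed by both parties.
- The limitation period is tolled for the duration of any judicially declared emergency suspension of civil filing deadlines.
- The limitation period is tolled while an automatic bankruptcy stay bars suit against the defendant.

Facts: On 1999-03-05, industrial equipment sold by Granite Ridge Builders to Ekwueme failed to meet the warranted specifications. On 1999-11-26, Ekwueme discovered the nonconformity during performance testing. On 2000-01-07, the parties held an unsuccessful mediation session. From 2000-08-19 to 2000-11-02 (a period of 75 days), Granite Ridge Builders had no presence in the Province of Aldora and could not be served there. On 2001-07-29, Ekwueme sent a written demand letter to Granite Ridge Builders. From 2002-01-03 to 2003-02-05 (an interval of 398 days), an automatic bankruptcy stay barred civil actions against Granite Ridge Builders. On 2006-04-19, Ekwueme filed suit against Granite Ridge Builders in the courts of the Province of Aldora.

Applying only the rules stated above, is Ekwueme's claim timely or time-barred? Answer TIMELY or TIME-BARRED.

TIME-BARRED

Taking the later of the act (1999-03-05) and discovery (1999-11-26), the claim accrued on 1999-11-26.
5 years from 1999-11-26 is 2004-11-26.
Because the automatic bankruptcy stay ran from 2002-01-03 to 2003-02-05, the deadline is extended by 398 days to 2005-12-29.
Although the defendant's absence ran from 2000-08-19 to 2000-11-02, the stated rules do not make that a tolling event, so it is disregarded.
The other events in the timeline have no effect on the limitation period under the stated rules.
The 2006-04-19 filing falls after the 2005-12-29 deadline; the claim is time-barred.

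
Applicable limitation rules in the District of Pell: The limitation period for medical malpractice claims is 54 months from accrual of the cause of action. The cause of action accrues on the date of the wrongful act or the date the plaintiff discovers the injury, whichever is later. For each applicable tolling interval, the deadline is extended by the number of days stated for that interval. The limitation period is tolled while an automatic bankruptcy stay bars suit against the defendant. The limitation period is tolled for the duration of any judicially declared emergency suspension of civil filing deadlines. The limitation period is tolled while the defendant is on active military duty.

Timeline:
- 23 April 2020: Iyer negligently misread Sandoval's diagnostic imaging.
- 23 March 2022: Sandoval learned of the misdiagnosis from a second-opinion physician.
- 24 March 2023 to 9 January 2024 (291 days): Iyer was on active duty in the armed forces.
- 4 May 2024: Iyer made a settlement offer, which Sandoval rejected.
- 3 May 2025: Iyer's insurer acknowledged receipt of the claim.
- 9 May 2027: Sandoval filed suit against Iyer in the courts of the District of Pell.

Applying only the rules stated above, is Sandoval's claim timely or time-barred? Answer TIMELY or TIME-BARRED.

TIMELY

Taking the later of the act (23 April 2020) and discovery (23 March 2022), the claim accrued on 23 March 2022.
Adding the 54 months base period to 23 March 2022 gives a deadline of 23 September 2026, before any tolling.
Because the defendant's active military service ran from 24 March 2023 to 9 January 2024, the deadline is extended by 291 days to 11 July 2027.
None of the other events listed affects the running of the period under the stated rules.
Sandoval filed on 9 May 2027, before the 11 July 2027 deadline, so the action is timely.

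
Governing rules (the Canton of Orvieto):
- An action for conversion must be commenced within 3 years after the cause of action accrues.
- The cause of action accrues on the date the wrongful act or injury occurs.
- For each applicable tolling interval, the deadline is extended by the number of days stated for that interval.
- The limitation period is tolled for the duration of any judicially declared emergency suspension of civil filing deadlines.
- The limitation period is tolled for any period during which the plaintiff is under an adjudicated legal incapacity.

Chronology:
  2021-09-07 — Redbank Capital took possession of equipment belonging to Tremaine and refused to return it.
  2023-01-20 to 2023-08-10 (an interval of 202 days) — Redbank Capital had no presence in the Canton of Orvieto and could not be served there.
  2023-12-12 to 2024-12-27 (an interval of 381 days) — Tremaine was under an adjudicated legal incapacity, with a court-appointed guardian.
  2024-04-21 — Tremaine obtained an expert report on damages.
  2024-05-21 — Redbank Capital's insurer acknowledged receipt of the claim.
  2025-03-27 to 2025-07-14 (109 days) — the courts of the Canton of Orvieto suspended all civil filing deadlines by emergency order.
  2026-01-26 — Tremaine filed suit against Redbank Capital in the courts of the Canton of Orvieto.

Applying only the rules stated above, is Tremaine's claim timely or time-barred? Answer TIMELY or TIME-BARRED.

TIME-BARRED

The limitation period began to run on 2021-09-07.
Adding the 3 years base period to 2021-09-07 gives a deadline of 2024-09-07, before any tolling.
The plaintiff's legal incapacity from 2023-12-12 to 2024-12-27 tolled the period for 381 days, extending the deadline to 2025-09-23.
The emergency suspension of filing deadlines from 2025-03-27 to 2025-07-14 tolled the period for 109 days, extending the deadline to 2026-01-10.
The defendant's absence from the jurisdiction from 2023-01-20 to 2023-08-10 does not toll the period, because no stated rule makes the defendant's absence a tolling event.
The other events in the timeline have no effect on the limitation period under the stated rules.
The 2026-01-26 filing falls after the 2026-01-10 deadline; the claim is time-barred.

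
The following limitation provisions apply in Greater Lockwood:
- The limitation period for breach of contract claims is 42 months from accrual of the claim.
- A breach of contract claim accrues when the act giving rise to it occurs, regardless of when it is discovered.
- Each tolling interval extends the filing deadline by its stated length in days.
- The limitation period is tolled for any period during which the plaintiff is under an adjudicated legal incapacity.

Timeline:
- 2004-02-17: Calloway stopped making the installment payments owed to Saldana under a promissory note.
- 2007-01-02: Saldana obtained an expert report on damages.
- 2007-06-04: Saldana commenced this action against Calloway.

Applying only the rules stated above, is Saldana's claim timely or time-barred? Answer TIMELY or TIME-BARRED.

The limitation period began to run on 2004-02-17.
Adding the 42 months base period to 2004-02-17 gives a deadline of 2007-08-17, before any tolling.
The other events in the timeline have no effect on the limitation period under the stated rules.
Filing on 2007-06-04 beat the 2007-08-17 deadline — the action is timely.

TIMELY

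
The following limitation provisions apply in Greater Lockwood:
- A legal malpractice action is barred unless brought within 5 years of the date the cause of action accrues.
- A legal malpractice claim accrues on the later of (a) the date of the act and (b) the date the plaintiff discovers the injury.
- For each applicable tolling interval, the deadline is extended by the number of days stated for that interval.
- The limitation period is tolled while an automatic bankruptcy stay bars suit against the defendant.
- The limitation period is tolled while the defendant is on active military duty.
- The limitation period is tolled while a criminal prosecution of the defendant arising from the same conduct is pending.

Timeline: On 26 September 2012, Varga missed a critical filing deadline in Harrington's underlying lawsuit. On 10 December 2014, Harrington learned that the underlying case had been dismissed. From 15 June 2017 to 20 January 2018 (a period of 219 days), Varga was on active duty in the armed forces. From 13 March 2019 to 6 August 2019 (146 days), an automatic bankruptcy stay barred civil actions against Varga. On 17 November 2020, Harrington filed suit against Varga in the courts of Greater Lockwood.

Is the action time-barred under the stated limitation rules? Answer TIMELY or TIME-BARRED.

The claim accrued on 10 December 2014 — the later of the 26 September 2012 act and the 10 December 2014 discovery.
Adding the 5 years base period to 10 December 2014 gives a deadline of 10 December 2019, before any tolling.
The period was tolled for 219 days by the defendant's active military service (15 June 2017 to 20 January 2018), pushing the deadline to 16 July 2020.
Because the automatic bankruptcy stay ran from 13 March 2019 to 6 August 2019, the deadline is extended by 146 days to 9 December 2020.
The 17 November 2020 filing precedes the 9 December 2020 deadline; the claim is timely.

TIMELY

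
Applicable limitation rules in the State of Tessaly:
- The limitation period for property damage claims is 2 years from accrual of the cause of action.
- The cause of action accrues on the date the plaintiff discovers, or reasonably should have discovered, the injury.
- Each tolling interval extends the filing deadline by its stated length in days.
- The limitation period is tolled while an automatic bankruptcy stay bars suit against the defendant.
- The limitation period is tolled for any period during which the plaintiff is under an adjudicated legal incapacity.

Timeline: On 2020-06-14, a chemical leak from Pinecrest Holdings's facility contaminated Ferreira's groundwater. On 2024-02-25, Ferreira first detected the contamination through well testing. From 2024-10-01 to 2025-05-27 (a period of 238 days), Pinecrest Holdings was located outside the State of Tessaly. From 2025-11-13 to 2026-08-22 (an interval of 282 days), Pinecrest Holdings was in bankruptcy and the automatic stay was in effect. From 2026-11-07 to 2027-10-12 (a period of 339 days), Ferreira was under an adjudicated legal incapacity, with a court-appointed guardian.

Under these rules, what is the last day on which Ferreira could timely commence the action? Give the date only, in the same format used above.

2027-11-08

Accrual is tied to discovery, so the period began on 2024-02-25 rather than on 2020-06-14 when the act occurred.
The untolled deadline — 2 years after 2024-02-25 — is 2026-02-25.
The period was tolled for 282 days by the automatic bankruptcy stay (2025-11-13 to 2026-08-22), pushing the deadline to 2026-12-04.
The period was tolled for 339 days by the plaintiff's legal incapacity (2026-11-07 to 2027-10-12), pushing the deadline to 2027-11-08.
Although the defendant's absence ran from 2024-10-01 to 2025-05-27, the stated rules do not make that a tolling event, so it is disregarded.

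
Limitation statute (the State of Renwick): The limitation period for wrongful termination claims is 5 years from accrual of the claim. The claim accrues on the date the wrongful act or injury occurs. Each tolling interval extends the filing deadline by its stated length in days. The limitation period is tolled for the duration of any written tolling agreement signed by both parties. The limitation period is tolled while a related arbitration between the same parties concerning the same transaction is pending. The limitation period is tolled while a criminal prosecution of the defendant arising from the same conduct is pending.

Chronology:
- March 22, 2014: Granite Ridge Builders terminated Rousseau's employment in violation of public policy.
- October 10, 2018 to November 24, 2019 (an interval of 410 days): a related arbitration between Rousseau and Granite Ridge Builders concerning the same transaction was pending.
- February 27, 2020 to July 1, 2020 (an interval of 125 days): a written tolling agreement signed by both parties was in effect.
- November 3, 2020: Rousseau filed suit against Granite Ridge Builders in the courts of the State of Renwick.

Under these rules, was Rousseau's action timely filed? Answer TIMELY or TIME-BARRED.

TIME-BARRED

The limitation period began to run on March 22, 2014.
Adding the 5 years base period to March 22, 2014 gives a deadline of March 22, 2019, before any tolling.
The period was tolled for 410 days by the pending related arbitration (October 10, 2018 to November 24, 2019), pushing the deadline to May 5, 2020.
Because the written tolling agreement ran from February 27, 2020 to July 1, 2020, the deadline is extended by 125 days to September 7, 2020.
The November 3, 2020 filing falls after the September 7, 2020 deadline; the claim is time-barred.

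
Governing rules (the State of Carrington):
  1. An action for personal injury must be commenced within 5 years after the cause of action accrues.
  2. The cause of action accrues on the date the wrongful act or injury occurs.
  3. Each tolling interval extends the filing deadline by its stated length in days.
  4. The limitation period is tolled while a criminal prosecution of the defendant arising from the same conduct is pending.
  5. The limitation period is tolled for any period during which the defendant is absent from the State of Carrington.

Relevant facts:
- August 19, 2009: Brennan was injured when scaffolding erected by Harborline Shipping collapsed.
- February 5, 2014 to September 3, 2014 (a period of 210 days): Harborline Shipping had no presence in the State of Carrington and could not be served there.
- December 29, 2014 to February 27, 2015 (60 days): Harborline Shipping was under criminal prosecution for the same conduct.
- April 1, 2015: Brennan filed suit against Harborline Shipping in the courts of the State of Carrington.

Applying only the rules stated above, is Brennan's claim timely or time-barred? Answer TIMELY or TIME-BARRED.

The cause of action accrued on August 19, 2009, the date of the act.
The untolled deadline — 5 years after August 19, 2009 — is August 19, 2014.
The period was tolled for 210 days by the defendant's absence from the jurisdiction (February 5, 2014 to September 3, 2014), pushing the deadline to March 17, 2015.
The period was tolled for 60 days by the pending criminal prosecution (December 29, 2014 to February 27, 2015), pushing the deadline to May 16, 2015.
Filing on April 1, 2015 beat the May 16, 2015 deadline — the action is timely.

TIMELY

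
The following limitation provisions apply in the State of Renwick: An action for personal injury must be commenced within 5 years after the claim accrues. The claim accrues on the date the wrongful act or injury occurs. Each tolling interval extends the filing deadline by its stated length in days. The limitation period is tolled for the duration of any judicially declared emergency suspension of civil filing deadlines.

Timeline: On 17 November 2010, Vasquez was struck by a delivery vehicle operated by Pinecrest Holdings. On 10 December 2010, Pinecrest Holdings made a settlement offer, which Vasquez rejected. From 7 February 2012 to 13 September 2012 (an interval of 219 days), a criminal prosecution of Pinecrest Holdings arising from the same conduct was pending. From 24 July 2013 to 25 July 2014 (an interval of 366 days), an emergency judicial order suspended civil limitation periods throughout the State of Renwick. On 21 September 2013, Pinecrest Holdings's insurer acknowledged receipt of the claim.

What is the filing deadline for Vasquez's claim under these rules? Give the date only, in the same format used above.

The limitation period began to run on 17 November 2010.
5 years from 17 November 2010 is 17 November 2015.
Because the emergency suspension of filing deadlines ran from 24 July 2013 to 25 July 2014, the deadline is extended by 366 days to 17 November 2016.
The pending criminal prosecution from 7 February 2012 to 13 September 2012 does not toll the period, because no stated rule makes a criminal prosecution a tolling event.
Nothing else in the chronology tolls or restarts the period.

17 November 2016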